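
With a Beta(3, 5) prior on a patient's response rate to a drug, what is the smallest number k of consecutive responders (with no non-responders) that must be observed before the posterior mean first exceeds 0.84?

After k responders and 0 non-responders the posterior is Beta(3+k, 5), with mean (3+k)/(3+5+k).
Set (3+k)/(8+k) > 0.84 and solve: k > (0.84·8 − 3)/(1 − 0.84) = 23.250.
The smallest integer exceeding 23.250 is 24.

k = 24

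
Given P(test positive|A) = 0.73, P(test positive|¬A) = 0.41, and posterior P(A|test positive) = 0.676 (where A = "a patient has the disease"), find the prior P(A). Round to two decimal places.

Bayes' rule in odds form gives O(A|E) = O(A)·[P(E|A)/P(E|¬A)], hence O(A) = O(A|E)/LR.
Posterior odds = 0.676/(1−0.676) = 2.0864. LR = 0.73/0.41 = 1.7805.
Prior odds = 2.0864/1.7805 = 1.1718, so P(A) = 1.1718/(1+1.1718) ≈ 0.54.

P(A) = 0.54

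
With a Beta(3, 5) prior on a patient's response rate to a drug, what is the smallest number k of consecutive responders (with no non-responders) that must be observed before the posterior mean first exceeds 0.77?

k = 14

After k responders and 0 non-responders the posterior is Beta(3+k, 5), with mean (3+k)/(3+5+k).
Set (3+k)/(8+k) > 0.77 and solve: k > (0.77·8 − 3)/(1 − 0.77) = 13.739.
The smallest integer exceeding 13.739 is 14.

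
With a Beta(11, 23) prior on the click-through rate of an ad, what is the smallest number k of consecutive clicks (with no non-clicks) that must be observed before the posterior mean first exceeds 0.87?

After k clicks and 0 non-clicks the posterior is Beta(11+k, 23), with mean (11+k)/(11+23+k).
Set (11+k)/(34+k) > 0.87 and solve: k > (0.87·34 − 11)/(1 − 0.87) = 142.923.
The smallest integer exceeding 142.923 is 143, and checking k=143: (154)/(177) = 0.8701 > 0.87.

k = 143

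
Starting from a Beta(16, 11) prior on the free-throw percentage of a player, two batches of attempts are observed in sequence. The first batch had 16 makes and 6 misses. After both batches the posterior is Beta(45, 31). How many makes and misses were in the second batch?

13 makes and 14 misses

Sequential conjugate updates are equivalent to a single update on the pooled data, so total successes = posterior α − prior α and total failures = posterior β − prior β.
Total across both batches: 45−16=29 makes, 31−11=20 misses.
Subtract the first batch: 29−16=13 makes and 20−6=14 misses.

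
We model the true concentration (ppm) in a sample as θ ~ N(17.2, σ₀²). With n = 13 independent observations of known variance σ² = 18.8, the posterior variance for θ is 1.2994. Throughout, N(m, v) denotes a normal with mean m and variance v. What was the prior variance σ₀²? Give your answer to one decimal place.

σ₀² = 12.8

Posterior precision equals prior precision plus data precision: 1/σ_n² = 1/σ₀² + n/σ².
So 1/σ₀² = 1/1.2994 − 13/18.8 = 0.769586 − 0.691489 = 0.078097.
Hence σ₀² = 1/0.078097 ≈ 12.8.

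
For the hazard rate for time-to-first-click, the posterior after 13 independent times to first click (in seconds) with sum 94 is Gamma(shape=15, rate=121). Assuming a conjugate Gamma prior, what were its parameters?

Gamma(shape=2, rate=27)

Gamma–exponential conjugacy: posterior shape = α + n, posterior rate = β + Σtᵢ.
So α = 15 − 13 = 2 and β = 121 − 94 = 27.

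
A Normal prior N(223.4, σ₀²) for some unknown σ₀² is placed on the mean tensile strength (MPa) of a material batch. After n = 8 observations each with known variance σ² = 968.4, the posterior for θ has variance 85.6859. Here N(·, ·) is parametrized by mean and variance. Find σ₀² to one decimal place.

For the Normal–Normal model with known σ², precisions add: τ_n = τ₀ + n/σ².
So 1/σ₀² = 1/85.6859 − 8/968.4 = 0.011671 − 0.008261 = 0.003410.
Hence σ₀² = 1/0.003410 ≈ 293.3.

σ₀² = 293.3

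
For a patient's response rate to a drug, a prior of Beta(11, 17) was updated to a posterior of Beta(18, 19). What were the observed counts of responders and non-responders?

7 responders and 2 non-responders

A Beta(a, b) prior with s successes and f failures in binomial data gives a Beta(a+s, b+f) posterior.
Match parameters: s=18−11=7, f=19−17=2.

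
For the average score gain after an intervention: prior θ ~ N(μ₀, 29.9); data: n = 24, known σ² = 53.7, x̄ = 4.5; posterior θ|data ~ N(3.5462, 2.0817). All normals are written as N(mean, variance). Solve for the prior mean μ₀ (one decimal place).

The posterior mean is a precision-weighted average: μ_n = (τ₀μ₀ + τ_data·x̄)/(τ₀+τ_data), with τ₀=1/σ₀² and τ_data=n/σ².
Here τ₀ = 1/29.9 = 0.033445 and τ_data = 24/53.7 = 0.446927, so τ_n = 0.480372.
Rearranging for μ₀: μ₀ = (μ_n·τ_n − τ_data·x̄)/τ₀ = (3.5462·0.480372 − 0.446927·4.5) / 0.033445 = -0.307676/0.033445 ≈ -9.2.

μ₀ = -9.2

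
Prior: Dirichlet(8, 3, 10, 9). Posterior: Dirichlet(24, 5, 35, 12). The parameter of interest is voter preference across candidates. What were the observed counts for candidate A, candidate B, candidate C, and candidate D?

counts (16, 2, 25, 3)

For a Dirichlet(α) prior with multinomial counts c, the posterior is Dirichlet(α + c) componentwise.
Counts are posterior − prior componentwise: 24−8=16, 5−3=2, 35−10=25, 12−9=3.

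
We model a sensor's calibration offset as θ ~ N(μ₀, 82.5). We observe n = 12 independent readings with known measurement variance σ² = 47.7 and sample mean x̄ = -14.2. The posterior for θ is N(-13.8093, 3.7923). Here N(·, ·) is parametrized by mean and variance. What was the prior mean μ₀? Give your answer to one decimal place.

With known observation variance, the Normal–Normal posterior has precision τ_n = τ₀ + n/σ² and mean μ_n = (τ₀μ₀ + (n/σ²)x̄)/τ_n.
Here τ₀ = 1/82.5 = 0.012121 and τ_data = 12/47.7 = 0.251572, so τ_n = 0.263693.
Rearranging for μ₀: μ₀ = (μ_n·τ_n − τ_data·x̄)/τ₀ = (-13.8093·0.263693 − 0.251572·-14.2) / 0.012121 = -0.069093/0.012121 ≈ -5.7.

μ₀ = -5.7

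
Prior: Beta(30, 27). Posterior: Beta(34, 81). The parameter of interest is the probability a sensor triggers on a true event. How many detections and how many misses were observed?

A Beta(α, β) prior with s successes and f failures in binomial data gives a Beta(α+s, β+f) posterior.
So s = 34 − 30 = 4 and f = 81 − 27 = 54.

4 detections and 54 misses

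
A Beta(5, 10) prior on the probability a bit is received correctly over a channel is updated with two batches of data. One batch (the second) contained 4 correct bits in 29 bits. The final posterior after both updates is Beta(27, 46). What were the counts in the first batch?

Sequential conjugate updates are equivalent to a single update on the pooled data, so total successes = posterior α − prior α and total failures = posterior β − prior β.
Total across both batches: 27−5=22 correct bits, 46−10=36 errors.
Subtract the second batch: 22−4=18 correct bits and 36−25=11 errors.

18 correct bits and 11 errors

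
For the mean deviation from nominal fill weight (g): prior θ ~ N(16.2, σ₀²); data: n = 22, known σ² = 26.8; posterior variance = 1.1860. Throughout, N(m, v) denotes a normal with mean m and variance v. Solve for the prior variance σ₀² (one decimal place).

Posterior precision equals prior precision plus data precision: 1/σ_n² = 1/σ₀² + n/σ².
So 1/σ₀² = 1/1.1860 − 22/26.8 = 0.843170 − 0.820896 = 0.022274.
Hence σ₀² = 1/0.022274 ≈ 44.9.

σ₀² = 44.9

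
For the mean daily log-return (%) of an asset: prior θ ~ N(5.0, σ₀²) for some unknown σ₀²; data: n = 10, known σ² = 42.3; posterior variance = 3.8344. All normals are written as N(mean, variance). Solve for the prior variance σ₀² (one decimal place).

For the Normal–Normal model with known σ², precisions add: τ_n = τ₀ + n/σ².
So 1/σ₀² = 1/3.8344 − 10/42.3 = 0.260797 − 0.236407 = 0.024390.
Hence σ₀² = 1/0.024390 ≈ 41.0.

σ₀² = 41.0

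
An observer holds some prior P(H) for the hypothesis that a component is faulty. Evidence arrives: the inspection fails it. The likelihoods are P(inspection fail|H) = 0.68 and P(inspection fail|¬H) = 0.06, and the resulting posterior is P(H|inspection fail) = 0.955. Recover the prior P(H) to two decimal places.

P(H) = 0.65

In odds form, posterior odds = prior odds × likelihood ratio, so prior odds = posterior odds ÷ LR.
Posterior odds = 0.955/(1−0.955) = 21.2222. LR = 0.68/0.06 = 11.3333.
Prior odds = 21.2222/11.3333 = 1.8726, so P(H) = 1.8726/(1+1.8726) ≈ 0.65.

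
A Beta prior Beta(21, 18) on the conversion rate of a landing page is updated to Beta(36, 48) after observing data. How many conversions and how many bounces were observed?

15 conversions and 30 bounces

A Beta(α, β) prior with s successes and f failures in binomial data gives a Beta(α+s, β+f) posterior.
So s = 36 − 21 = 15 and f = 48 − 18 = 30.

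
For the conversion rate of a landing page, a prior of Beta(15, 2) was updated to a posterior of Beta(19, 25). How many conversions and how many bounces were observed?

4 conversions and 23 bounces

Beta is conjugate to the binomial likelihood: posterior = Beta(a+s, b+f).
So s = 19 − 15 = 4 and f = 25 − 2 = 23.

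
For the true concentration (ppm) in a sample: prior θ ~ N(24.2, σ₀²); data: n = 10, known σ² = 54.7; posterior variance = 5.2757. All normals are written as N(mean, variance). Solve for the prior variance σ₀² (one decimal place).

σ₀² = 148.5

Posterior precision equals prior precision plus data precision: 1/σ_n² = 1/σ₀² + n/σ².
So 1/σ₀² = 1/5.2757 − 10/54.7 = 0.189548 − 0.182815 = 0.006733.
Hence σ₀² = 1/0.006733 ≈ 148.5.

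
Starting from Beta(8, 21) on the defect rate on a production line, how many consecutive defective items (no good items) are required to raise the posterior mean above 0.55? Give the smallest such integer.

After k defective items and 0 good items the posterior is Beta(8+k, 21), with mean (8+k)/(8+21+k).
Set (8+k)/(29+k) > 0.55 and solve: k > (0.55·29 − 8)/(1 − 0.55) = 17.667.
The smallest integer exceeding 17.667 is 18.

k = 18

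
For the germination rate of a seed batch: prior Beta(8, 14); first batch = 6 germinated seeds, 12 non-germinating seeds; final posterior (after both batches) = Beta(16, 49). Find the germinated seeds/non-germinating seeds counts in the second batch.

2 germinated seeds and 23 non-germinating seeds

Sequential conjugate updates are equivalent to a single update on the pooled data, so total successes = posterior α − prior α and total failures = posterior β − prior β.
Total across both batches: 16−8=8 germinated seeds, 49−14=35 non-germinating seeds.
Subtract the first batch: 8−6=2 germinated seeds and 35−12=23 non-germinating seeds.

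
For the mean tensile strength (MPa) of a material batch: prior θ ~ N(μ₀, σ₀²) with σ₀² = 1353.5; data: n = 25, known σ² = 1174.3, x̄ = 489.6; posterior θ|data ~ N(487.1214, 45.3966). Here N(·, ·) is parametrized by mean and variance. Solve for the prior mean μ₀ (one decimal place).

μ₀ = 415.7

With known observation variance, the Normal–Normal posterior has precision τ_n = τ₀ + n/σ² and mean μ_n = (τ₀μ₀ + (n/σ²)x̄)/τ_n.
Here τ₀ = 1/1353.5 = 0.000739 and τ_data = 25/1174.3 = 0.021289, so τ_n = 0.022028.
Rearranging for μ₀: μ₀ = (μ_n·τ_n − τ_data·x̄)/τ₀ = (487.1214·0.022028 − 0.021289·489.6) / 0.000739 = 0.307216/0.000739 ≈ 415.7.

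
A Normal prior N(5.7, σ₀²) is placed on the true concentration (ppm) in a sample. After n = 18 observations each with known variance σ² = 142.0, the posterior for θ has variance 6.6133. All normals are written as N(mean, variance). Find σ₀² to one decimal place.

For the Normal–Normal model with known σ², precisions add: τ_n = τ₀ + n/σ².
So 1/σ₀² = 1/6.6133 − 18/142.0 = 0.151210 − 0.126761 = 0.024449.
Hence σ₀² = 1/0.024449 ≈ 40.9.

σ₀² = 40.9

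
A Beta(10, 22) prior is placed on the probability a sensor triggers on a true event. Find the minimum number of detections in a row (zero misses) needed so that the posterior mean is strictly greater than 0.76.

After k detections and 0 misses the posterior is Beta(10+k, 22), with mean (10+k)/(10+22+k).
Set (10+k)/(32+k) > 0.76 and solve: k > (0.76·32 − 10)/(1 − 0.76) = 59.667.
The smallest integer exceeding 59.667 is 60, and checking k=60: (70)/(92) = 0.7609 > 0.76.

k = 60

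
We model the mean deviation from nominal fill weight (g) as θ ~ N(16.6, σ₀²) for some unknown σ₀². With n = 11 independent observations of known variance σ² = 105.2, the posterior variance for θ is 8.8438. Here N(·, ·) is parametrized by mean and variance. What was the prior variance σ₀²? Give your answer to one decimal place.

σ₀² = 117.5

Posterior precision equals prior precision plus data precision: 1/σ_n² = 1/σ₀² + n/σ².
So 1/σ₀² = 1/8.8438 − 11/105.2 = 0.113074 − 0.104563 = 0.008511.
Hence σ₀² = 1/0.008511 ≈ 117.5.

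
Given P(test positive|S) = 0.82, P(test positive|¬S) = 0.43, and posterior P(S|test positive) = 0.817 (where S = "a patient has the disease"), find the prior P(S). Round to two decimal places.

Bayes' rule in odds form gives O(S|E) = O(S)·[P(E|S)/P(E|¬S)], hence O(S) = O(S|E)/LR.
Posterior odds = 0.817/(1−0.817) = 4.4645. LR = 0.82/0.43 = 1.9070.
Prior odds = 4.4645/1.9070 = 2.3411, so P(S) = 2.3411/(1+2.3411) ≈ 0.70.

P(S) = 0.70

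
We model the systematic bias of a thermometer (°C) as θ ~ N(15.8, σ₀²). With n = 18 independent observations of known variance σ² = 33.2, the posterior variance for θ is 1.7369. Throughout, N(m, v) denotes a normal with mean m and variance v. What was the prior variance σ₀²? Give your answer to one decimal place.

For the Normal–Normal model with known σ², precisions add: τ_n = τ₀ + n/σ².
So 1/σ₀² = 1/1.7369 − 18/33.2 = 0.575738 − 0.542169 = 0.033569.
Hence σ₀² = 1/0.033569 ≈ 29.8.

σ₀² = 29.8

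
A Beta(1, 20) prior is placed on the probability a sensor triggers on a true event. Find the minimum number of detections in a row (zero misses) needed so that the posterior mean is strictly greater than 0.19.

After k detections and 0 misses the posterior is Beta(1+k, 20), with mean (1+k)/(1+20+k).
Set (1+k)/(21+k) > 0.19 and solve: k > (0.19·21 − 1)/(1 − 0.19) = 3.691.
The smallest integer exceeding 3.691 is 4, and checking k=4: (5)/(25) = 0.2000 > 0.19.

k = 4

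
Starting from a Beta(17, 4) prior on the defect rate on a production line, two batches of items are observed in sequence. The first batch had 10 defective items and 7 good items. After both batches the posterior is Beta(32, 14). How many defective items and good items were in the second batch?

5 defective items and 3 good items

Because Beta–binomial updating is additive in the counts, the combined data contributed (α_post−α_prior, β_post−β_prior) successes and failures.
Total across both batches: 32−17=15 defective items, 14−4=10 good items.
Subtract the first batch: 15−10=5 defective items and 10−7=3 good items.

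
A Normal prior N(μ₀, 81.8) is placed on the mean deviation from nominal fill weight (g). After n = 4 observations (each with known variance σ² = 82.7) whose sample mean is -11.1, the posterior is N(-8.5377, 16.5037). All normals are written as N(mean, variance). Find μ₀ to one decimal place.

μ₀ = 1.6

The posterior mean is a precision-weighted average: μ_n = (τ₀μ₀ + τ_data·x̄)/(τ₀+τ_data), with τ₀=1/σ₀² and τ_data=n/σ².
Here τ₀ = 1/81.8 = 0.012225 and τ_data = 4/82.7 = 0.048368, so τ_n = 0.060593.
Rearranging for μ₀: μ₀ = (μ_n·τ_n − τ_data·x̄)/τ₀ = (-8.5377·0.060593 − 0.048368·-11.1) / 0.012225 = 0.019560/0.012225 ≈ 1.6.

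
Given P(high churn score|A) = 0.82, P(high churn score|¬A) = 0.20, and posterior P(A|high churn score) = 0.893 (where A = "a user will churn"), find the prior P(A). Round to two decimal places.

Bayes' rule in odds form gives O(A|E) = O(A)·[P(E|A)/P(E|¬A)], hence O(A) = O(A|E)/LR.
Posterior odds = 0.893/(1−0.893) = 8.3458. LR = 0.82/0.20 = 4.1000.
Prior odds = 8.3458/4.1000 = 2.0356, so P(A) = 2.0356/(1+2.0356) ≈ 0.67.

P(A) = 0.67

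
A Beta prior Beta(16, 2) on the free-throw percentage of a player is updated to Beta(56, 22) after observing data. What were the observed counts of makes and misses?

Under Beta–binomial conjugacy the posterior parameters are (α+s, β+f).
So s = 56 − 16 = 40 and f = 22 − 2 = 20.

40 makes and 20 misses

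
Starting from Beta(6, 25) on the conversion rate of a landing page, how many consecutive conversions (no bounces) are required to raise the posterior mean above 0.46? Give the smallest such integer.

After k conversions and 0 bounces the posterior is Beta(6+k, 25), with mean (6+k)/(6+25+k).
Set (6+k)/(31+k) > 0.46 and solve: k > (0.46·31 − 6)/(1 − 0.46) = 15.296.
The smallest integer exceeding 15.296 is 16.

k = 16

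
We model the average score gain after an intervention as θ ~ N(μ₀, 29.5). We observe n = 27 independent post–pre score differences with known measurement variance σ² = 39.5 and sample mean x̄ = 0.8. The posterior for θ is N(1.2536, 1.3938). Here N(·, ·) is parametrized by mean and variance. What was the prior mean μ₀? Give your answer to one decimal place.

With known observation variance, the Normal–Normal posterior has precision τ_n = τ₀ + n/σ² and mean μ_n = (τ₀μ₀ + (n/σ²)x̄)/τ_n.
Here τ₀ = 1/29.5 = 0.033898 and τ_data = 27/39.5 = 0.683544, so τ_n = 0.717442.
Rearranging for μ₀: μ₀ = (μ_n·τ_n − τ_data·x̄)/τ₀ = (1.2536·0.717442 − 0.683544·0.8) / 0.033898 = 0.352550/0.033898 ≈ 10.4.

μ₀ = 10.4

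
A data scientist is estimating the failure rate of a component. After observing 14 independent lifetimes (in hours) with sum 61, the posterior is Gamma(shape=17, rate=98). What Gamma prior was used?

For an exponential likelihood with a Gamma(α, β) prior on the rate, n observations with total T give posterior Gamma(α+n, β+T).
So α = 17 − 14 = 3 and β = 98 − 61 = 37.

Gamma(shape=3, rate=37)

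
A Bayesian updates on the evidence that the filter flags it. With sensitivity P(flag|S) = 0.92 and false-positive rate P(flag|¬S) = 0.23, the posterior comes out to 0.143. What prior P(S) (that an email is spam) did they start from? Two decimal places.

P(S) = 0.04

In odds form, posterior odds = prior odds × likelihood ratio, so prior odds = posterior odds ÷ LR.
Posterior odds = 0.143/(1−0.143) = 0.1669. LR = 0.92/0.23 = 4.0000.
Prior odds = 0.1669/4.0000 = 0.0417, so P(S) = 0.0417/(1+0.0417) ≈ 0.04.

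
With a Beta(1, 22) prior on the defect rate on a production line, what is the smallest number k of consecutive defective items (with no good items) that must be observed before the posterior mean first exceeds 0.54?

k = 25

After k defective items and 0 good items the posterior is Beta(1+k, 22), with mean (1+k)/(1+22+k).
Set (1+k)/(23+k) > 0.54 and solve: k > (0.54·23 − 1)/(1 − 0.54) = 24.826.
The smallest integer exceeding 24.826 is 25, and checking k=25: (26)/(48) = 0.5417 > 0.54.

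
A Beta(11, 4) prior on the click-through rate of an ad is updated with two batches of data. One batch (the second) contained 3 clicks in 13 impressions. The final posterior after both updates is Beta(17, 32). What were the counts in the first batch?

Because Beta–binomial updating is additive in the counts, the combined data contributed (α_post−α_prior, β_post−β_prior) successes and failures.
Total across both batches: 17−11=6 clicks, 32−4=28 non-clicks.
Subtract the second batch: 6−3=3 clicks and 28−10=18 non-clicks.

3 clicks and 18 non-clicks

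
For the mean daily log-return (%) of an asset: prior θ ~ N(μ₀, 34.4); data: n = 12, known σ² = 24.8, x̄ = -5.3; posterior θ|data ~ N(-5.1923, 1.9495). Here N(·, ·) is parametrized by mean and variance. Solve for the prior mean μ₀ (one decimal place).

μ₀ = -3.4

The posterior mean is a precision-weighted average: μ_n = (τ₀μ₀ + τ_data·x̄)/(τ₀+τ_data), with τ₀=1/σ₀² and τ_data=n/σ².
Here τ₀ = 1/34.4 = 0.029070 and τ_data = 12/24.8 = 0.483871, so τ_n = 0.512941.
Rearranging for μ₀: μ₀ = (μ_n·τ_n − τ_data·x̄)/τ₀ = (-5.1923·0.512941 − 0.483871·-5.3) / 0.029070 = -0.098827/0.029070 ≈ -3.4.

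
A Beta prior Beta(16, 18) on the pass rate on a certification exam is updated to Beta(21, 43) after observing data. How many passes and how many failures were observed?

5 passes and 25 failures

Beta is conjugate to the binomial likelihood: posterior = Beta(α+s, β+f).
So s = 21 − 16 = 5 and f = 43 − 18 = 25.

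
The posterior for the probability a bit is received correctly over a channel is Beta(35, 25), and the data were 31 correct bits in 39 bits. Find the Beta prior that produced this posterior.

A Beta(a, b) prior with s successes and f failures in binomial data gives a Beta(a+s, b+f) posterior.
So a = 35 − 31 = 4 and b = 25 − 8 = 17.

Beta(4, 17)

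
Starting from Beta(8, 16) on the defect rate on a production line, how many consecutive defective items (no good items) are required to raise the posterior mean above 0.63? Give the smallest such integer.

After k defective items and 0 good items the posterior is Beta(8+k, 16), with mean (8+k)/(8+16+k).
Set (8+k)/(24+k) > 0.63 and solve: k > (0.63·24 − 8)/(1 − 0.63) = 19.243.
The smallest integer exceeding 19.243 is 20, and checking k=20: (28)/(44) = 0.6364 > 0.63.

k = 20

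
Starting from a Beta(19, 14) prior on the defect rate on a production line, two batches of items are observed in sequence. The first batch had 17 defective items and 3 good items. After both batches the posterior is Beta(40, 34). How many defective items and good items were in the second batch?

Because Beta–binomial updating is additive in the counts, the combined data contributed (α_post−α_prior, β_post−β_prior) successes and failures.
Total across both batches: 40−19=21 defective items, 34−14=20 good items.
Subtract the first batch: 21−17=4 defective items and 20−3=17 good items.

4 defective items and 17 good items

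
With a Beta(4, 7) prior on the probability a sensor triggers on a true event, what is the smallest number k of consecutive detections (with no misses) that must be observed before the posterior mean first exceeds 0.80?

After k detections and 0 misses the posterior is Beta(4+k, 7), with mean (4+k)/(4+7+k).
Set (4+k)/(11+k) > 0.80 and solve: k > (0.80·11 − 4)/(1 − 0.80) = 24.000.
The smallest integer exceeding 24.000 is 25.

k = 25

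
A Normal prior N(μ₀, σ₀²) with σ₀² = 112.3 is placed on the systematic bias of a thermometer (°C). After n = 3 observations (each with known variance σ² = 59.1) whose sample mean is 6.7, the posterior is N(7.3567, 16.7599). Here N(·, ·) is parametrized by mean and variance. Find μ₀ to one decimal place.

With known observation variance, the Normal–Normal posterior has precision τ_n = τ₀ + n/σ² and mean μ_n = (τ₀μ₀ + (n/σ²)x̄)/τ_n.
Here τ₀ = 1/112.3 = 0.008905 and τ_data = 3/59.1 = 0.050761, so τ_n = 0.059666.
Rearranging for μ₀: μ₀ = (μ_n·τ_n − τ_data·x̄)/τ₀ = (7.3567·0.059666 − 0.050761·6.7) / 0.008905 = 0.098846/0.008905 ≈ 11.1.

μ₀ = 11.1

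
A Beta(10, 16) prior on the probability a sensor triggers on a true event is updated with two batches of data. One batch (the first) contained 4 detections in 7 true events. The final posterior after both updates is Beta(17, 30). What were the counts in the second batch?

Sequential conjugate updates are equivalent to a single update on the pooled data, so total successes = posterior α − prior α and total failures = posterior β − prior β.
Total across both batches: 17−10=7 detections, 30−16=14 misses.
Subtract the first batch: 7−4=3 detections and 14−3=11 misses.

3 detections and 11 misses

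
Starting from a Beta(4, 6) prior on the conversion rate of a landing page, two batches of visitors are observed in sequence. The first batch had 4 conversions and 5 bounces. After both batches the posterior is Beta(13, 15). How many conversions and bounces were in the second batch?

5 conversions and 4 bounces

Because Beta–binomial updating is additive in the counts, the combined data contributed (α_post−α_prior, β_post−β_prior) successes and failures.
Total across both batches: 13−4=9 conversions, 15−6=9 bounces.
Subtract the first batch: 9−4=5 conversions and 9−5=4 bounces.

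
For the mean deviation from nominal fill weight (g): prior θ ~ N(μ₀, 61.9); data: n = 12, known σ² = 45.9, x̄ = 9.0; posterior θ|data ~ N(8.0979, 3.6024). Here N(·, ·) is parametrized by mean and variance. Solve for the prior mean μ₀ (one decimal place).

The posterior mean is a precision-weighted average: μ_n = (τ₀μ₀ + τ_data·x̄)/(τ₀+τ_data), with τ₀=1/σ₀² and τ_data=n/σ².
Here τ₀ = 1/61.9 = 0.016155 and τ_data = 12/45.9 = 0.261438, so τ_n = 0.277593.
Rearranging for μ₀: μ₀ = (μ_n·τ_n − τ_data·x̄)/τ₀ = (8.0979·0.277593 − 0.261438·9.0) / 0.016155 = -0.105022/0.016155 ≈ -6.5.

μ₀ = -6.5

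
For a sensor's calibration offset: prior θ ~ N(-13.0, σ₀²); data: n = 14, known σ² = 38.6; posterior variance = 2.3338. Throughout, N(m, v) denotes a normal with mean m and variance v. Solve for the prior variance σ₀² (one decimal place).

Posterior precision equals prior precision plus data precision: 1/σ_n² = 1/σ₀² + n/σ².
So 1/σ₀² = 1/2.3338 − 14/38.6 = 0.428486 − 0.362694 = 0.065792.
Hence σ₀² = 1/0.065792 ≈ 15.2.

σ₀² = 15.2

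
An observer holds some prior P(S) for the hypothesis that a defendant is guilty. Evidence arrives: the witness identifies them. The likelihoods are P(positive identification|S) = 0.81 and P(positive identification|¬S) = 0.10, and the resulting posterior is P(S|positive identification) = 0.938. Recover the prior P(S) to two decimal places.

Bayes' rule in odds form gives O(S|E) = O(S)·[P(E|S)/P(E|¬S)], hence O(S) = O(S|E)/LR.
Posterior odds = 0.938/(1−0.938) = 15.1290. LR = 0.81/0.10 = 8.1000.
Prior odds = 15.1290/8.1000 = 1.8678, so P(S) = 1.8678/(1+1.8678) ≈ 0.65.

P(S) = 0.65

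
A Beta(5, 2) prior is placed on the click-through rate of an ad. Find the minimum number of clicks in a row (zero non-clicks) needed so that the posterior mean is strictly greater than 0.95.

k = 34

After k clicks and 0 non-clicks the posterior is Beta(5+k, 2), with mean (5+k)/(5+2+k).
Set (5+k)/(7+k) > 0.95 and solve: k > (0.95·7 − 5)/(1 − 0.95) = 33.000.
The smallest integer exceeding 33.000 is 34.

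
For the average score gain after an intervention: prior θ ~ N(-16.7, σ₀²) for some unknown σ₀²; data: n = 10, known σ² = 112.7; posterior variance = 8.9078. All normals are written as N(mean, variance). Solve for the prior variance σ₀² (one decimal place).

σ₀² = 42.5

Posterior precision equals prior precision plus data precision: 1/σ_n² = 1/σ₀² + n/σ².
So 1/σ₀² = 1/8.9078 − 10/112.7 = 0.112261 − 0.088731 = 0.023530.
Hence σ₀² = 1/0.023530 ≈ 42.5.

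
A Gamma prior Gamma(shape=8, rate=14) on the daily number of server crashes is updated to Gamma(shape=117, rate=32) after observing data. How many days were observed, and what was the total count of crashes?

n = 18 days with total 109 crashes

Gamma–Poisson conjugacy: posterior shape = α + Σxᵢ, posterior rate = β + n.
Matching: Σxᵢ = 117 − 8 = 109 and n = 32 − 14 = 18.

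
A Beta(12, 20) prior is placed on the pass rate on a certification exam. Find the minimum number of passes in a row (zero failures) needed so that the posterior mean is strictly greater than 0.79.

k = 64

After k passes and 0 failures the posterior is Beta(12+k, 20), with mean (12+k)/(12+20+k).
Set (12+k)/(32+k) > 0.79 and solve: k > (0.79·32 − 12)/(1 − 0.79) = 63.238.
The smallest integer exceeding 63.238 is 64, and checking k=64: (76)/(96) = 0.7917 > 0.79.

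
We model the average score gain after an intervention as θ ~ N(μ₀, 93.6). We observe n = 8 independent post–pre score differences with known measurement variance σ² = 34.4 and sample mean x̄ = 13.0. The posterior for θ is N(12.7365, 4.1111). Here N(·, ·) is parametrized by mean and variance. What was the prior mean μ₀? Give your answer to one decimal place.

μ₀ = 7.0

With known observation variance, the Normal–Normal posterior has precision τ_n = τ₀ + n/σ² and mean μ_n = (τ₀μ₀ + (n/σ²)x̄)/τ_n.
Here τ₀ = 1/93.6 = 0.010684 and τ_data = 8/34.4 = 0.232558, so τ_n = 0.243242.
Rearranging for μ₀: μ₀ = (μ_n·τ_n − τ_data·x̄)/τ₀ = (12.7365·0.243242 − 0.232558·13.0) / 0.010684 = 0.074798/0.010684 ≈ 7.0.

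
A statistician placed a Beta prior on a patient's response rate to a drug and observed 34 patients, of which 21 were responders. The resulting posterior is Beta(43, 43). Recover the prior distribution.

Under Beta–binomial conjugacy the posterior parameters are (a+s, b+f).
So a = 43 − 21 = 22 and b = 43 − 13 = 30.

Beta(22, 30)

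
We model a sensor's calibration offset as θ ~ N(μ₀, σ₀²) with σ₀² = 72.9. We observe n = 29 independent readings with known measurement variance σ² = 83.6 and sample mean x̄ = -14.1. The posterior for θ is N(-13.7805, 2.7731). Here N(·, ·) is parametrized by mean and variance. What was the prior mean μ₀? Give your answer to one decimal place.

The posterior mean is a precision-weighted average: μ_n = (τ₀μ₀ + τ_data·x̄)/(τ₀+τ_data), with τ₀=1/σ₀² and τ_data=n/σ².
Here τ₀ = 1/72.9 = 0.013717 and τ_data = 29/83.6 = 0.346890, so τ_n = 0.360607.
Rearranging for μ₀: μ₀ = (μ_n·τ_n − τ_data·x̄)/τ₀ = (-13.7805·0.360607 − 0.346890·-14.1) / 0.013717 = -0.078196/0.013717 ≈ -5.7.

μ₀ = -5.7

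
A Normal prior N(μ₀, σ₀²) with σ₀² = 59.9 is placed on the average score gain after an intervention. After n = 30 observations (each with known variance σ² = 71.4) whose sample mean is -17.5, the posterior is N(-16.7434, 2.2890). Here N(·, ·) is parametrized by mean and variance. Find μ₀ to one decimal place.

μ₀ = 2.3

With known observation variance, the Normal–Normal posterior has precision τ_n = τ₀ + n/σ² and mean μ_n = (τ₀μ₀ + (n/σ²)x̄)/τ_n.
Here τ₀ = 1/59.9 = 0.016694 and τ_data = 30/71.4 = 0.420168, so τ_n = 0.436862.
Rearranging for μ₀: μ₀ = (μ_n·τ_n − τ_data·x̄)/τ₀ = (-16.7434·0.436862 − 0.420168·-17.5) / 0.016694 = 0.038385/0.016694 ≈ 2.3.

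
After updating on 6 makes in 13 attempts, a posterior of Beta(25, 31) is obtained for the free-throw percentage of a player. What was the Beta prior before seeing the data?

Beta(19, 24)

A Beta(a, b) prior with s successes and f failures in binomial data gives a Beta(a+s, b+f) posterior.
So a = 25 − 6 = 19 and b = 31 − 7 = 24.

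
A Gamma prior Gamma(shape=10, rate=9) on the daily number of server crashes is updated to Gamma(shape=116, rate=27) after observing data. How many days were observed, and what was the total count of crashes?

n = 18 days with total 106 crashes

Gamma–Poisson conjugacy: posterior shape = α + Σxᵢ, posterior rate = β + n.
Matching: Σxᵢ = 116 − 10 = 106 and n = 27 − 9 = 18.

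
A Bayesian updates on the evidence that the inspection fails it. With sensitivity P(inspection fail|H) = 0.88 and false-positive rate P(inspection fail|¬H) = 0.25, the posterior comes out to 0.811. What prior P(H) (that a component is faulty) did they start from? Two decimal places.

In odds form, posterior odds = prior odds × likelihood ratio, so prior odds = posterior odds ÷ LR.
Posterior odds = 0.811/(1−0.811) = 4.2910. LR = 0.88/0.25 = 3.5200.
Prior odds = 4.2910/3.5200 = 1.2190, so P(H) = 1.2190/(1+1.2190) ≈ 0.55.

P(H) = 0.55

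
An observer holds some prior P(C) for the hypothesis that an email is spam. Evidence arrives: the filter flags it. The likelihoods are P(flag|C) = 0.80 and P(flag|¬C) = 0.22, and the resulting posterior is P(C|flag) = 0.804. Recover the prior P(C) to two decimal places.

P(C) = 0.53

Bayes' rule in odds form gives O(C|E) = O(C)·[P(E|C)/P(E|¬C)], hence O(C) = O(C|E)/LR.
Posterior odds = 0.804/(1−0.804) = 4.1020. LR = 0.80/0.22 = 3.6364.
Prior odds = 4.1020/3.6364 = 1.1280, so P(C) = 1.1280/(1+1.1280) ≈ 0.53.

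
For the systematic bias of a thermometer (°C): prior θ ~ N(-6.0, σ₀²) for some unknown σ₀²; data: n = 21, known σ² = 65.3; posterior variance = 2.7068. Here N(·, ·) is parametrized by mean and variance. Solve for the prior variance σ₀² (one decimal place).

Posterior precision equals prior precision plus data precision: 1/σ_n² = 1/σ₀² + n/σ².
So 1/σ₀² = 1/2.7068 − 21/65.3 = 0.369440 − 0.321593 = 0.047847.
Hence σ₀² = 1/0.047847 ≈ 20.9.

σ₀² = 20.9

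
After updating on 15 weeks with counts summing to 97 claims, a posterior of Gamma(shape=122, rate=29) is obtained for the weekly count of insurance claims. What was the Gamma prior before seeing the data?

Gamma–Poisson conjugacy: posterior shape = α + Σxᵢ, posterior rate = β + n.
So α = 122 − 97 = 25 and β = 29 − 15 = 14.

Gamma(shape=25, rate=14)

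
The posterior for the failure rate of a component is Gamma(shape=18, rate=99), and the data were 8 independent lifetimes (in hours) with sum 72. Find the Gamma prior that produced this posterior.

For an exponential likelihood with a Gamma(α, β) prior on the rate, n observations with total T give posterior Gamma(α+n, β+T).
So α = 18 − 8 = 10 and β = 99 − 72 = 27.

Gamma(shape=10, rate=27)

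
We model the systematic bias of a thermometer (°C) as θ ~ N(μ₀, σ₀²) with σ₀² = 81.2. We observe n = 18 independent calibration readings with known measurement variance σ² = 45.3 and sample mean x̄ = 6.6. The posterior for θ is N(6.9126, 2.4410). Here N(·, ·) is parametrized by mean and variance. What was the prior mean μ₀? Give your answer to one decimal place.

The posterior mean is a precision-weighted average: μ_n = (τ₀μ₀ + τ_data·x̄)/(τ₀+τ_data), with τ₀=1/σ₀² and τ_data=n/σ².
Here τ₀ = 1/81.2 = 0.012315 and τ_data = 18/45.3 = 0.397351, so τ_n = 0.409666.
Rearranging for μ₀: μ₀ = (μ_n·τ_n − τ_data·x̄)/τ₀ = (6.9126·0.409666 − 0.397351·6.6) / 0.012315 = 0.209341/0.012315 ≈ 17.0.

μ₀ = 17.0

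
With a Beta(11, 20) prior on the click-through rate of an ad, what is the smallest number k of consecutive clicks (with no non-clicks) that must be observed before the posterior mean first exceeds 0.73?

After k clicks and 0 non-clicks the posterior is Beta(11+k, 20), with mean (11+k)/(11+20+k).
Set (11+k)/(31+k) > 0.73 and solve: k > (0.73·31 − 11)/(1 − 0.73) = 43.074.
The smallest integer exceeding 43.074 is 44, and checking k=44: (55)/(75) = 0.7333 > 0.73.

k = 44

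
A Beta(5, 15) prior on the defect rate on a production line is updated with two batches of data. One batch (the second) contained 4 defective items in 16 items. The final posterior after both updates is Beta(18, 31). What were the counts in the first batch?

Because Beta–binomial updating is additive in the counts, the combined data contributed (α_post−α_prior, β_post−β_prior) successes and failures.
Total across both batches: 18−5=13 defective items, 31−15=16 good items.
Subtract the second batch: 13−4=9 defective items and 16−12=4 good items.

9 defective items and 4 good items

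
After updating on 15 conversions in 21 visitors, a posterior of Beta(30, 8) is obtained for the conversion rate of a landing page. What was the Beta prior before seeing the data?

A Beta(α, β) prior with s successes and f failures in binomial data gives a Beta(α+s, β+f) posterior.
Subtract the data counts: 30−15=15, 8−6=2.

Beta(15, 2)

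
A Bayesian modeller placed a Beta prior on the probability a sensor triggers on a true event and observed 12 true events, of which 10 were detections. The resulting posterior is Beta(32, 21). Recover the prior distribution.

Beta(22, 19)

Beta is conjugate to the binomial likelihood: posterior = Beta(a+s, b+f).
Subtract the data counts: 32−10=22, 21−2=19.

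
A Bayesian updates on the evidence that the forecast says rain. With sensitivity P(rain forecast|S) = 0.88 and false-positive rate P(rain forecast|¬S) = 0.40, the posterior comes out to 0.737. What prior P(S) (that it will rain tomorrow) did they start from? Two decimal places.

In odds form, posterior odds = prior odds × likelihood ratio, so prior odds = posterior odds ÷ LR.
Posterior odds = 0.737/(1−0.737) = 2.8023. LR = 0.88/0.40 = 2.2000.
Prior odds = 2.8023/2.2000 = 1.2738, so P(S) = 1.2738/(1+1.2738) ≈ 0.56.

P(S) = 0.56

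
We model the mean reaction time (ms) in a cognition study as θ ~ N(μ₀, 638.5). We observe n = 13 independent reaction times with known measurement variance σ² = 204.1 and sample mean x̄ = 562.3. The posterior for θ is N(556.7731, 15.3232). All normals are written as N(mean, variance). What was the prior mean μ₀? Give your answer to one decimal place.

The posterior mean is a precision-weighted average: μ_n = (τ₀μ₀ + τ_data·x̄)/(τ₀+τ_data), with τ₀=1/σ₀² and τ_data=n/σ².
Here τ₀ = 1/638.5 = 0.001566 and τ_data = 13/204.1 = 0.063694, so τ_n = 0.065260.
Rearranging for μ₀: μ₀ = (μ_n·τ_n − τ_data·x̄)/τ₀ = (556.7731·0.065260 − 0.063694·562.3) / 0.001566 = 0.519876/0.001566 ≈ 332.0.

μ₀ = 332.0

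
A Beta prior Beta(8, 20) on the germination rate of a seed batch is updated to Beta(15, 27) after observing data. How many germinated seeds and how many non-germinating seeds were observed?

7 germinated seeds and 7 non-germinating seeds

A Beta(α, β) prior with s successes and f failures in binomial data gives a Beta(α+s, β+f) posterior.
Match parameters: s=15−8=7, f=27−20=7.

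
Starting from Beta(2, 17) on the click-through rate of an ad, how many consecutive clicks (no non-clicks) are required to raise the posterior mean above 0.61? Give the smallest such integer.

k = 25

After k clicks and 0 non-clicks the posterior is Beta(2+k, 17), with mean (2+k)/(2+17+k).
Set (2+k)/(19+k) > 0.61 and solve: k > (0.61·19 − 2)/(1 − 0.61) = 24.590.
The smallest integer exceeding 24.590 is 25.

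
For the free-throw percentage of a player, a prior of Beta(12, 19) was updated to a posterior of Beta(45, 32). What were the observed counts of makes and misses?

33 makes and 13 misses

A Beta(a, b) prior with s successes and f failures in binomial data gives a Beta(a+s, b+f) posterior.
So s = 45 − 12 = 33 and f = 32 − 19 = 13.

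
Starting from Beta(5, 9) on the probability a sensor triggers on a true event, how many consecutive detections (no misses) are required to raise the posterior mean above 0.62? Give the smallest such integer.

After k detections and 0 misses the posterior is Beta(5+k, 9), with mean (5+k)/(5+9+k).
Set (5+k)/(14+k) > 0.62 and solve: k > (0.62·14 − 5)/(1 − 0.62) = 9.684.
The smallest integer exceeding 9.684 is 10.

k = 10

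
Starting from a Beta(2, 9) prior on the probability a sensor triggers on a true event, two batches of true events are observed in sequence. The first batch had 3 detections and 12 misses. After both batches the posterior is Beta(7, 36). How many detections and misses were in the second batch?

2 detections and 15 misses

Sequential conjugate updates are equivalent to a single update on the pooled data, so total successes = posterior α − prior α and total failures = posterior β − prior β.
Total across both batches: 7−2=5 detections, 36−9=27 misses.
Subtract the first batch: 5−3=2 detections and 27−12=15 misses.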